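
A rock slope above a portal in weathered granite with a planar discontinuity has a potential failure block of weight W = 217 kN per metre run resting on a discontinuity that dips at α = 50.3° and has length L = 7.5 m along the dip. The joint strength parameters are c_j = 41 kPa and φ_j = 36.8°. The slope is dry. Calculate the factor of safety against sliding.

Resolving the block weight along and normal to the plane and applying the Mohr–Coulomb strength on the joint:
N' = W cosα = 217·cos50.3° = 138.6 kN/m
Driving force T = W sinα = 217·sin50.3° = 167.0 kN/m
Resisting force R = c_j·L + N'·tanφ_j = 41·7.5 + 138.6·tan36.8° = 307.5 + 103.7 = 411.2 kN/m
FS = R / T = 411.2 / 167.0 = 2.463

FS = 2.46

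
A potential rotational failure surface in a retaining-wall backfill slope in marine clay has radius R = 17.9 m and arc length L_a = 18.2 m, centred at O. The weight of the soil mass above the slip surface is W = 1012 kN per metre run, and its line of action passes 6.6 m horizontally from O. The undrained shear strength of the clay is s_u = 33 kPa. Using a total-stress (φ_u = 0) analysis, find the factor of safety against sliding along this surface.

FS = 1.61

Taking moments about the centre O, the resisting moment is provided by the undrained shear strength acting along the arc:
M_R = s_u·L_a·R = 33·18.20·17.9 = 10750.7 kN·m/m
M_D = W·d = 1012·6.6 = 6679.2 kN·m/m
FS = M_R / M_D = 10750.7 / 6679.2 = 1.610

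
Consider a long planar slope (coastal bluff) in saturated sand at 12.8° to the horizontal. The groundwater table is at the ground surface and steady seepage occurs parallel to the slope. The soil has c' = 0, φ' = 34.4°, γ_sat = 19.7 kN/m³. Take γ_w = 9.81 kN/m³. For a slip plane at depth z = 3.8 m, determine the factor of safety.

With seepage parallel to the slope and the water table at the surface, the effective normal stress on the slip plane uses the buoyant unit weight γ' = γ_sat − γ_w while the driving shear stress uses γ_sat:
FS = [c' + γ' z cos²β tanφ'] / [γ_sat z sinβ cosβ]
(For c' = 0 this reduces to FS = (γ'/γ_sat)·tanφ'/tanβ.)
γ' = 19.7 − 9.81 = 9.89 kN/m³
Numerator = 0.0 + 9.89·3.8·cos²12.8°·tan34.4° = 0.0 + 9.89·3.8·0.9509·0.6847 = 24.470 kPa
Denominator = 19.7·3.8·sin12.8°·cos12.8° = 19.7·3.8·0.2215·0.9751 = 16.173 kPa
FS = 24.470 / 16.173 = 1.513

FS = 1.51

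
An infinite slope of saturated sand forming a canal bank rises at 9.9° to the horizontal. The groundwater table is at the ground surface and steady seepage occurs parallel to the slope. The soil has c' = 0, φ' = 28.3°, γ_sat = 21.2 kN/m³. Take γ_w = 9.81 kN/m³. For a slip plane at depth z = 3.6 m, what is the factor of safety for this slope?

FS = 1.66

With seepage parallel to the slope and the water table at the surface, the effective normal stress on the slip plane uses the buoyant unit weight γ' = γ_sat − γ_w while the driving shear stress uses γ_sat:
FS = [c' + γ' z cos²β tanφ'] / [γ_sat z sinβ cosβ]
(For c' = 0 this reduces to FS = (γ'/γ_sat)·tanφ'/tanβ.)
γ' = 21.2 − 9.81 = 11.39 kN/m³
Numerator = 0.0 + 11.39·3.6·cos²9.9°·tan28.3° = 0.0 + 11.39·3.6·0.9704·0.5384 = 21.426 kPa
Denominator = 21.2·3.6·sin9.9°·cos9.9° = 21.2·3.6·0.1719·0.9851 = 12.926 kPa
FS = 21.426 / 12.926 = 1.658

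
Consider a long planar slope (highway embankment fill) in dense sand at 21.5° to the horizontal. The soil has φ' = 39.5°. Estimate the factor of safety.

For a dry cohesionless infinite slope the factor of safety is FS = tanφ' / tanβ.
FS = tan39.5° / tan21.5° = 0.8243 / 0.3939 = 2.093

FS = 2.09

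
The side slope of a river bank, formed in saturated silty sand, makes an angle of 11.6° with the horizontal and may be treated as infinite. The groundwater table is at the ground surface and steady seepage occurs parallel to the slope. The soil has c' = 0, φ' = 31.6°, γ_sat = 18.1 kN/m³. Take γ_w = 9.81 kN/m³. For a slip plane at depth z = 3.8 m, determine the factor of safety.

With seepage parallel to the slope and the water table at the surface, the effective normal stress on the slip plane uses the buoyant unit weight γ' = γ_sat − γ_w while the driving shear stress uses γ_sat:
FS = [c' + γ' z cos²β tanφ'] / [γ_sat z sinβ cosβ]
(For c' = 0 this reduces to FS = (γ'/γ_sat)·tanφ'/tanβ.)
γ' = 18.1 − 9.81 = 8.29 kN/m³
Numerator = 0.0 + 8.29·3.8·cos²11.6°·tan31.6° = 0.0 + 8.29·3.8·0.9596·0.6152 = 18.597 kPa
Denominator = 18.1·3.8·sin11.6°·cos11.6° = 18.1·3.8·0.2011·0.9796 = 13.548 kPa
FS = 18.597 / 13.548 = 1.373

FS = 1.37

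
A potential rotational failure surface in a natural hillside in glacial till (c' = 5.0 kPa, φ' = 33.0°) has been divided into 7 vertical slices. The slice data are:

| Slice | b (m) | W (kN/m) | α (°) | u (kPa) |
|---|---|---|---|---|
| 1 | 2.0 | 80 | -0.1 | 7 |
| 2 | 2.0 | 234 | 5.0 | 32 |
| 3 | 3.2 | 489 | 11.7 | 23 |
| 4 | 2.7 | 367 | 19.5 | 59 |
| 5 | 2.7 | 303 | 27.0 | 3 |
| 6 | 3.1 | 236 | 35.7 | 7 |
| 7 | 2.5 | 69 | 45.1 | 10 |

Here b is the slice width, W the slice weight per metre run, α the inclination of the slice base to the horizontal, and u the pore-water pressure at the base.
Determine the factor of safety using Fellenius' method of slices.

Ordinary method of slices: FS = Σ[c'·Δl_i + (W_i cosα_i − u_i·Δl_i)·tanφ'] / Σ W_i sinα_i, with Δl_i = b_i / cosα_i.
Slice 1: Δl = 2.0/cos(-0.1°) = 2.000 m; N'_1 = 80·cos(-0.1°) − 7·2.000 = 66.0; c'Δl = 10.00; W sinα = -0.1
Slice 2: Δl = 2.0/cos5.0° = 2.008 m; N'_2 = 234·cos5.0° − 32·2.008 = 168.9; c'Δl = 10.04; W sinα = 20.4
Slice 3: Δl = 3.2/cos11.7° = 3.268 m; N'_3 = 489·cos11.7° − 23·3.268 = 403.7; c'Δl = 16.34; W sinα = 99.2
Slice 4: Δl = 2.7/cos19.5° = 2.864 m; N'_4 = 367·cos19.5° − 59·2.864 = 177.0; c'Δl = 14.32; W sinα = 122.5
Slice 5: Δl = 2.7/cos27.0° = 3.030 m; N'_5 = 303·cos27.0° − 3·3.030 = 260.9; c'Δl = 15.15; W sinα = 137.6
Slice 6: Δl = 3.1/cos35.7° = 3.817 m; N'_6 = 236·cos35.7° − 7·3.817 = 164.9; c'Δl = 19.09; W sinα = 137.7
Slice 7: Δl = 2.5/cos45.1° = 3.542 m; N'_7 = 69·cos45.1° − 10·3.542 = 13.3; c'Δl = 17.71; W sinα = 48.9
Σc'Δl = 102.6 kN/m; ΣN' = 1254.6 kN/m; ΣW sinα = 566.1 kN/m
Resisting = 102.6 + 1254.6·tan33.0° = 102.6 + 814.7 = 917.4 kN/m
FS = 917.4 / 566.1 = 1.621

FS = 1.62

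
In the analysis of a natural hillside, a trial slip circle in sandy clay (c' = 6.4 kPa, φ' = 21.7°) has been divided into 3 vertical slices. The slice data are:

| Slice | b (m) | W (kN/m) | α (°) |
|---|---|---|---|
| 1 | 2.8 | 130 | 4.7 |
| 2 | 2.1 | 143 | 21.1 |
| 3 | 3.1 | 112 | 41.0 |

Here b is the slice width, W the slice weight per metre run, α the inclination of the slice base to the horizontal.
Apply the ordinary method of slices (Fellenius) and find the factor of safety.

FS = 1.45

Ordinary method of slices: FS = Σ[c'·Δl_i + (W_i cosα_i)·tanφ'] / Σ W_i sinα_i, with Δl_i = b_i / cosα_i.
Slice 1: Δl = 2.8/cos4.7° = 2.809 m; N'_1 = 130·cos4.7° = 129.6; c'Δl = 17.98; W sinα = 10.7
Slice 2: Δl = 2.1/cos21.1° = 2.251 m; N'_2 = 143·cos21.1° = 133.4; c'Δl = 14.41; W sinα = 51.5
Slice 3: Δl = 3.1/cos41.0° = 4.108 m; N'_3 = 112·cos41.0° = 84.5; c'Δl = 26.29; W sinα = 73.5
Σc'Δl = 58.7 kN/m; ΣN' = 347.5 kN/m; ΣW sinα = 135.6 kN/m
Resisting = 58.7 + 347.5·tan21.7° = 58.7 + 138.3 = 197.0 kN/m
FS = 197.0 / 135.6 = 1.452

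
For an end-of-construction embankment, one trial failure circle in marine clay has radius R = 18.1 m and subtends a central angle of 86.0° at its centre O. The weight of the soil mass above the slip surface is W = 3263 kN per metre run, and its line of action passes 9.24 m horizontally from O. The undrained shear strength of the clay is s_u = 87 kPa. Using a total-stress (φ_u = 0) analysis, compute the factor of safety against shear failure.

Taking moments about the centre O, the resisting moment is provided by the undrained shear strength acting along the arc:
Arc length L_a = R·θ = 18.1·(86.0°·π/180) = 18.1·1.5010 = 27.17 m
M_R = s_u·L_a·R = 87·27.17·18.1 = 42781.1 kN·m/m
M_D = W·d = 3263·9.24 = 30150.1 kN·m/m
FS = M_R / M_D = 42781.1 / 30150.1 = 1.419

FS = 1.42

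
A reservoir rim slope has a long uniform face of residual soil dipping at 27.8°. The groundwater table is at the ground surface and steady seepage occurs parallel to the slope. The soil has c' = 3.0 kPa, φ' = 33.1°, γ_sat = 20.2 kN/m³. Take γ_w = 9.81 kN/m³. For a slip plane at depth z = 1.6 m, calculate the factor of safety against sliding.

FS = 0.86

With seepage parallel to the slope and the water table at the surface, the effective normal stress on the slip plane uses the buoyant unit weight γ' = γ_sat − γ_w while the driving shear stress uses γ_sat:
FS = [c' + γ' z cos²β tanφ'] / [γ_sat z sinβ cosβ]
γ' = 20.2 − 9.81 = 10.39 kN/m³
Numerator = 3.0 + 10.39·1.6·cos²27.8°·tan33.1° = 3.0 + 10.39·1.6·0.7825·0.6519 = 11.480 kPa
Denominator = 20.2·1.6·sin27.8°·cos27.8° = 20.2·1.6·0.4664·0.8846 = 13.334 kPa
FS = 11.480 / 13.334 = 0.861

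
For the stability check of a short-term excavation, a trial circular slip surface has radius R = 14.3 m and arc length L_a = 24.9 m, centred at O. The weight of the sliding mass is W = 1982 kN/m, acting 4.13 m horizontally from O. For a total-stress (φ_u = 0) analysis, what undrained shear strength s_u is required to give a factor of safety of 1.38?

FS = s_u·L_a·R / (W·d), so s_u = FS·W·d / (L_a·R).
s_u = 1.38·1982·4.13 / (24.90·14.3) = 11296.2 / 356.07 = 31.72 kPa

s_u = 31.7 kPa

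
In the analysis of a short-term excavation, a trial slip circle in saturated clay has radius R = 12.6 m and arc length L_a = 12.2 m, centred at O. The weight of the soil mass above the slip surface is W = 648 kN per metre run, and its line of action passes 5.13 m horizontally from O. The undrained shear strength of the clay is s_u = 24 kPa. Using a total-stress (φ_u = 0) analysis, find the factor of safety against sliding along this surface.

FS = 1.11

Taking moments about the centre O, the resisting moment is provided by the undrained shear strength acting along the arc:
M_R = s_u·L_a·R = 24·12.20·12.6 = 3689.3 kN·m/m
M_D = W·d = 648·5.13 = 3324.2 kN·m/m
FS = M_R / M_D = 3689.3 / 3324.2 = 1.110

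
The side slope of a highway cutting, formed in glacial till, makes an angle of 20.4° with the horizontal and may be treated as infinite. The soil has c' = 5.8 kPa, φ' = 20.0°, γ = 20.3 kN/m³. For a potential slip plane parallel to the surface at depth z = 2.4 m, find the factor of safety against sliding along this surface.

For an infinite slope with a slip plane parallel to the surface (no pore pressure): FS = [c' + γz cos²β tanφ'] / [γz sinβ cosβ].
γz = 20.3·2.4 = 48.72 kN/m²
Numerator = 5.8 + 48.72·cos²20.4°·tan20.0° = 5.8 + 48.72·0.8785·0.3640 = 21.378 kPa
Denominator = 48.72·sin20.4°·cos20.4° = 48.72·0.3486·0.9373 = 15.917 kPa
FS = 21.378 / 15.917 = 1.343

FS = 1.34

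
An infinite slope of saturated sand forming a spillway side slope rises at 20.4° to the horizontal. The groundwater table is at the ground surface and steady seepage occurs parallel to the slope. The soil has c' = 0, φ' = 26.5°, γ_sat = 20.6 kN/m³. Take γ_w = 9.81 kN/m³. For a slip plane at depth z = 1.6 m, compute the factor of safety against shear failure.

FS = 0.70

With seepage parallel to the slope and the water table at the surface, the effective normal stress on the slip plane uses the buoyant unit weight γ' = γ_sat − γ_w while the driving shear stress uses γ_sat:
FS = [c' + γ' z cos²β tanφ'] / [γ_sat z sinβ cosβ]
(For c' = 0 this reduces to FS = (γ'/γ_sat)·tanφ'/tanβ.)
γ' = 20.6 − 9.81 = 10.79 kN/m³
Numerator = 0.0 + 10.79·1.6·cos²20.4°·tan26.5° = 0.0 + 10.79·1.6·0.8785·0.4986 = 7.562 kPa
Denominator = 20.6·1.6·sin20.4°·cos20.4° = 20.6·1.6·0.3486·0.9373 = 10.768 kPa
FS = 7.562 / 10.768 = 0.702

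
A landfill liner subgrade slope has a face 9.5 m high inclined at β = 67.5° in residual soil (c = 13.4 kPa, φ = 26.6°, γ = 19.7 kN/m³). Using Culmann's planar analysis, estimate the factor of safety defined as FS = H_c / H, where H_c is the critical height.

H_c = (4c/γ) · sinβ cosφ / [1 − cos(β − φ)]
    = (4·13.4/19.7) · sin67.5°·cos26.6° / [1 − cos40.9°]
    = 2.721 · 0.8261 / 0.2441 = 9.21 m
FS = H_c / H = 9.21 / 9.5 = 0.969

FS = 0.97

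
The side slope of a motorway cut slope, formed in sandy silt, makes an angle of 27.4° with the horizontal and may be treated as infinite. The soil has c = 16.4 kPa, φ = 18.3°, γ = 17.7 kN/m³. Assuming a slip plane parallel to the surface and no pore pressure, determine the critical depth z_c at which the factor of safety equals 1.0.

z_c = 6.26 m

Setting FS = 1.00 in FS = [c + γz cos²β tanφ] / [γz sinβ cosβ] and solving for z:
z = c / [γ cosβ (FS·sinβ − cosβ·tanφ)]
  = 16.4 / [17.7·cos27.4°·(1.00·sin27.4° − cos27.4°·tan18.3°)]
  = 16.4 / [17.7·0.8878·(1.00·0.4602 − 0.8878·0.3307)]
  = 16.4 / 2.6177 = 6.265 m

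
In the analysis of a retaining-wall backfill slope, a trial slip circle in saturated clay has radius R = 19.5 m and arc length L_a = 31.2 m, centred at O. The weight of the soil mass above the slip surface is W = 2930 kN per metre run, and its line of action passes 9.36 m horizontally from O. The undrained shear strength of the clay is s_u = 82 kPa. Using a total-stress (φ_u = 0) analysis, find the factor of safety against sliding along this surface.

FS = 1.82

Taking moments about the centre O, the resisting moment is provided by the undrained shear strength acting along the arc:
M_R = s_u·L_a·R = 82·31.20·19.5 = 49888.8 kN·m/m
M_D = W·d = 2930·9.36 = 27424.8 kN·m/m
FS = M_R / M_D = 49888.8 / 27424.8 = 1.819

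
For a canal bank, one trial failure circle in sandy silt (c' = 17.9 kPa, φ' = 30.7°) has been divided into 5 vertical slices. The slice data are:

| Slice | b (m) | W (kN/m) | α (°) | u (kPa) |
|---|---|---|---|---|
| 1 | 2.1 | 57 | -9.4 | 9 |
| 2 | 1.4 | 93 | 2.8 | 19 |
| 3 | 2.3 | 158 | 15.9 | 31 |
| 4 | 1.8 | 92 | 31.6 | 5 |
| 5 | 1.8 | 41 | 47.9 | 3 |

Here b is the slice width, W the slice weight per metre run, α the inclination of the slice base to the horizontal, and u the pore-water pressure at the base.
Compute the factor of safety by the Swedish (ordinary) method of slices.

FS = 3.00

Ordinary method of slices: FS = Σ[c'·Δl_i + (W_i cosα_i − u_i·Δl_i)·tanφ'] / Σ W_i sinα_i, with Δl_i = b_i / cosα_i.
Slice 1: Δl = 2.1/cos(-9.4°) = 2.129 m; N'_1 = 57·cos(-9.4°) − 9·2.129 = 37.1; c'Δl = 38.10; W sinα = -9.3
Slice 2: Δl = 1.4/cos2.8° = 1.402 m; N'_2 = 93·cos2.8° − 19·1.402 = 66.3; c'Δl = 25.09; W sinα = 4.5
Slice 3: Δl = 2.3/cos15.9° = 2.391 m; N'_3 = 158·cos15.9° − 31·2.391 = 77.8; c'Δl = 42.81; W sinα = 43.3
Slice 4: Δl = 1.8/cos31.6° = 2.113 m; N'_4 = 92·cos31.6° − 5·2.113 = 67.8; c'Δl = 37.83; W sinα = 48.2
Slice 5: Δl = 1.8/cos47.9° = 2.685 m; N'_5 = 41·cos47.9° − 3·2.685 = 19.4; c'Δl = 48.06; W sinα = 30.4
Σc'Δl = 191.9 kN/m; ΣN' = 268.4 kN/m; ΣW sinα = 117.1 kN/m
Resisting = 191.9 + 268.4·tan30.7° = 191.9 + 159.4 = 351.2 kN/m
FS = 351.2 / 117.1 = 2.998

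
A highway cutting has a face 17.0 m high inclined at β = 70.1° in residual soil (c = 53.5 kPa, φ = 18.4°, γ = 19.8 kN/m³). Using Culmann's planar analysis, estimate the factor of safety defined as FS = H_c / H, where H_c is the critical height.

FS = 1.49

H_c = (4c/γ) · sinβ cosφ / [1 − cos(β − φ)]
    = (4·53.5/19.8) · sin70.1°·cos18.4° / [1 − cos51.7°]
    = 10.808 · 0.8922 / 0.3802 = 25.36 m
FS = H_c / H = 25.36 / 17.0 = 1.492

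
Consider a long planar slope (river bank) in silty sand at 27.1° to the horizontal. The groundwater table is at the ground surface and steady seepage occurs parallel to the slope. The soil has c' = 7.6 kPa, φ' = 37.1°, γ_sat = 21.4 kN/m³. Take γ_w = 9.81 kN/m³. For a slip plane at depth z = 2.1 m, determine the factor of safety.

FS = 1.22

With seepage parallel to the slope and the water table at the surface, the effective normal stress on the slip plane uses the buoyant unit weight γ' = γ_sat − γ_w while the driving shear stress uses γ_sat:
FS = [c' + γ' z cos²β tanφ'] / [γ_sat z sinβ cosβ]
γ' = 21.4 − 9.81 = 11.59 kN/m³
Numerator = 7.6 + 11.59·2.1·cos²27.1°·tan37.1° = 7.6 + 11.59·2.1·0.7925·0.7563 = 22.188 kPa
Denominator = 21.4·2.1·sin27.1°·cos27.1° = 21.4·2.1·0.4555·0.8902 = 18.225 kPa
FS = 22.188 / 18.225 = 1.217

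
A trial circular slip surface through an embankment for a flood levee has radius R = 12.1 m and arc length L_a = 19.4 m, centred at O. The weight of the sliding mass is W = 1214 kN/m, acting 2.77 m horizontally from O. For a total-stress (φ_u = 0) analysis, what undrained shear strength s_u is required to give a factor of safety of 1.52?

s_u = 21.8 kPa

FS = s_u·L_a·R / (W·d), so s_u = FS·W·d / (L_a·R).
s_u = 1.52·1214·2.77 / (19.40·12.1) = 5111.4 / 234.74 = 21.77 kPa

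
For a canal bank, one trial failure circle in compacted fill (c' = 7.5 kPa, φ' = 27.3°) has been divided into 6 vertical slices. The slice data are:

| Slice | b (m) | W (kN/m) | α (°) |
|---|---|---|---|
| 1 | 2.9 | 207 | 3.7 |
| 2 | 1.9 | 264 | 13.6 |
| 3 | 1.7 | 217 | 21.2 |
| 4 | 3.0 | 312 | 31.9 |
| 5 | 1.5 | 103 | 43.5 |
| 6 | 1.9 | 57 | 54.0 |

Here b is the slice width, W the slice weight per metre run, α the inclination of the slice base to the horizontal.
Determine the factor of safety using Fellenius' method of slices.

FS = 1.50

Ordinary method of slices: FS = Σ[c'·Δl_i + (W_i cosα_i)·tanφ'] / Σ W_i sinα_i, with Δl_i = b_i / cosα_i.
Slice 1: Δl = 2.9/cos3.7° = 2.906 m; N'_1 = 207·cos3.7° = 206.6; c'Δl = 21.80; W sinα = 13.4
Slice 2: Δl = 1.9/cos13.6° = 1.955 m; N'_2 = 264·cos13.6° = 256.6; c'Δl = 14.66; W sinα = 62.1
Slice 3: Δl = 1.7/cos21.2° = 1.823 m; N'_3 = 217·cos21.2° = 202.3; c'Δl = 13.68; W sinα = 78.5
Slice 4: Δl = 3.0/cos31.9° = 3.534 m; N'_4 = 312·cos31.9° = 264.9; c'Δl = 26.50; W sinα = 164.9
Slice 5: Δl = 1.5/cos43.5° = 2.068 m; N'_5 = 103·cos43.5° = 74.7; c'Δl = 15.51; W sinα = 70.9
Slice 6: Δl = 1.9/cos54.0° = 3.232 m; N'_6 = 57·cos54.0° = 33.5; c'Δl = 24.24; W sinα = 46.1
Σc'Δl = 116.4 kN/m; ΣN' = 1038.6 kN/m; ΣW sinα = 435.8 kN/m
Resisting = 116.4 + 1038.6·tan27.3° = 116.4 + 536.0 = 652.4 kN/m
FS = 652.4 / 435.8 = 1.497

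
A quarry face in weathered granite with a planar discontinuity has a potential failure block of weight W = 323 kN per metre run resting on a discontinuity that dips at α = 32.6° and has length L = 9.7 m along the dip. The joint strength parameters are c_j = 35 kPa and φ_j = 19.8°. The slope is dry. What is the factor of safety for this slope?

Resolving the block weight along and normal to the plane and applying the Mohr–Coulomb strength on the joint:
N' = W cosα = 323·cos32.6° = 272.1 kN/m
Driving force T = W sinα = 323·sin32.6° = 174.0 kN/m
Resisting force R = c_j·L + N'·tanφ_j = 35·9.7 + 272.1·tan19.8° = 339.5 + 98.0 = 437.5 kN/m
FS = R / T = 437.5 / 174.0 = 2.514

FS = 2.51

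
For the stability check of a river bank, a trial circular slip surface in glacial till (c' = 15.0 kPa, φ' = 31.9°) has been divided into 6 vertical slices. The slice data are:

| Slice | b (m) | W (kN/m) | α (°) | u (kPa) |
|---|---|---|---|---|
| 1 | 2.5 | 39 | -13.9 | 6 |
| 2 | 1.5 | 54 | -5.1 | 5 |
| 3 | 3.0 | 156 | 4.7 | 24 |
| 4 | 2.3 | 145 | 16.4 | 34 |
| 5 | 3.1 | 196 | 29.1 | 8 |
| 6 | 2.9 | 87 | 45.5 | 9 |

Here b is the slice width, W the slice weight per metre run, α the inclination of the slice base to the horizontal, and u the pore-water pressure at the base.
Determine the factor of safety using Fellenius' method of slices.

Ordinary method of slices: FS = Σ[c'·Δl_i + (W_i cosα_i − u_i·Δl_i)·tanφ'] / Σ W_i sinα_i, with Δl_i = b_i / cosα_i.
Slice 1: Δl = 2.5/cos(-13.9°) = 2.575 m; N'_1 = 39·cos(-13.9°) − 6·2.575 = 22.4; c'Δl = 38.63; W sinα = -9.4
Slice 2: Δl = 1.5/cos(-5.1°) = 1.506 m; N'_2 = 54·cos(-5.1°) − 5·1.506 = 46.3; c'Δl = 22.59; W sinα = -4.8
Slice 3: Δl = 3.0/cos4.7° = 3.010 m; N'_3 = 156·cos4.7° − 24·3.010 = 83.2; c'Δl = 45.15; W sinα = 12.8
Slice 4: Δl = 2.3/cos16.4° = 2.398 m; N'_4 = 145·cos16.4° − 34·2.398 = 57.6; c'Δl = 35.96; W sinα = 40.9
Slice 5: Δl = 3.1/cos29.1° = 3.548 m; N'_5 = 196·cos29.1° − 8·3.548 = 142.9; c'Δl = 53.22; W sinα = 95.3
Slice 6: Δl = 2.9/cos45.5° = 4.137 m; N'_6 = 87·cos45.5° − 9·4.137 = 23.7; c'Δl = 62.06; W sinα = 62.1
Σc'Δl = 257.6 kN/m; ΣN' = 376.1 kN/m; ΣW sinα = 196.9 kN/m
Resisting = 257.6 + 376.1·tan31.9° = 257.6 + 234.1 = 491.7 kN/m
FS = 491.7 / 196.9 = 2.497

FS = 2.50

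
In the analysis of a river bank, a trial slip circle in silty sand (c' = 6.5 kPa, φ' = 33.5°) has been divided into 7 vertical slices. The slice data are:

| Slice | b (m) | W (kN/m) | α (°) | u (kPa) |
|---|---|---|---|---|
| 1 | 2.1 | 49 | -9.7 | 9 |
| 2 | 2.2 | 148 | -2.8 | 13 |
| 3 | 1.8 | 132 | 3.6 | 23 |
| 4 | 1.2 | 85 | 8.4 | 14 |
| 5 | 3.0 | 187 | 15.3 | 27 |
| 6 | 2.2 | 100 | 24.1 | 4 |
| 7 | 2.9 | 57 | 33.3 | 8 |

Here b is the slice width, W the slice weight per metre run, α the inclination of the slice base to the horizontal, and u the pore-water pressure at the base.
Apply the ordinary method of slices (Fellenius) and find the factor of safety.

FS = 3.47

Ordinary method of slices: FS = Σ[c'·Δl_i + (W_i cosα_i − u_i·Δl_i)·tanφ'] / Σ W_i sinα_i, with Δl_i = b_i / cosα_i.
Slice 1: Δl = 2.1/cos(-9.7°) = 2.130 m; N'_1 = 49·cos(-9.7°) − 9·2.130 = 29.1; c'Δl = 13.85; W sinα = -8.3
Slice 2: Δl = 2.2/cos(-2.8°) = 2.203 m; N'_2 = 148·cos(-2.8°) − 13·2.203 = 119.2; c'Δl = 14.32; W sinα = -7.2
Slice 3: Δl = 1.8/cos3.6° = 1.804 m; N'_3 = 132·cos3.6° − 23·1.804 = 90.3; c'Δl = 11.72; W sinα = 8.3
Slice 4: Δl = 1.2/cos8.4° = 1.213 m; N'_4 = 85·cos8.4° − 14·1.213 = 67.1; c'Δl = 7.88; W sinα = 12.4
Slice 5: Δl = 3.0/cos15.3° = 3.110 m; N'_5 = 187·cos15.3° − 27·3.110 = 96.4; c'Δl = 20.22; W sinα = 49.3
Slice 6: Δl = 2.2/cos24.1° = 2.410 m; N'_6 = 100·cos24.1° − 4·2.410 = 81.6; c'Δl = 15.67; W sinα = 40.8
Slice 7: Δl = 2.9/cos33.3° = 3.470 m; N'_7 = 57·cos33.3° − 8·3.470 = 19.9; c'Δl = 22.55; W sinα = 31.3
Σc'Δl = 106.2 kN/m; ΣN' = 503.6 kN/m; ΣW sinα = 126.7 kN/m
Resisting = 106.2 + 503.6·tan33.5° = 106.2 + 333.3 = 439.5 kN/m
FS = 439.5 / 126.7 = 3.469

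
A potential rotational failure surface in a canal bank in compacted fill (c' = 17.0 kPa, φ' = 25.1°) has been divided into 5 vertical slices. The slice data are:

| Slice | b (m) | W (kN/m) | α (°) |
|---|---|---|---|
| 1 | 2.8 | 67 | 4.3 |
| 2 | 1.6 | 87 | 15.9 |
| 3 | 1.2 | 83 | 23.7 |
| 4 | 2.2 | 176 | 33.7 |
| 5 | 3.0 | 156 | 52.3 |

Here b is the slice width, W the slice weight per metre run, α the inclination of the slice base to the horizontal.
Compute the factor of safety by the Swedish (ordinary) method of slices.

FS = 1.57

Ordinary method of slices: FS = Σ[c'·Δl_i + (W_i cosα_i)·tanφ'] / Σ W_i sinα_i, with Δl_i = b_i / cosα_i.
Slice 1: Δl = 2.8/cos4.3° = 2.808 m; N'_1 = 67·cos4.3° = 66.8; c'Δl = 47.73; W sinα = 5.0
Slice 2: Δl = 1.6/cos15.9° = 1.664 m; N'_2 = 87·cos15.9° = 83.7; c'Δl = 28.28; W sinα = 23.8
Slice 3: Δl = 1.2/cos23.7° = 1.311 m; N'_3 = 83·cos23.7° = 76.0; c'Δl = 22.28; W sinα = 33.4
Slice 4: Δl = 2.2/cos33.7° = 2.644 m; N'_4 = 176·cos33.7° = 146.4; c'Δl = 44.95; W sinα = 97.7
Slice 5: Δl = 3.0/cos52.3° = 4.906 m; N'_5 = 156·cos52.3° = 95.4; c'Δl = 83.40; W sinα = 123.4
Σc'Δl = 226.6 kN/m; ΣN' = 468.3 kN/m; ΣW sinα = 283.3 kN/m
Resisting = 226.6 + 468.3·tan25.1° = 226.6 + 219.4 = 446.0 kN/m
FS = 446.0 / 283.3 = 1.574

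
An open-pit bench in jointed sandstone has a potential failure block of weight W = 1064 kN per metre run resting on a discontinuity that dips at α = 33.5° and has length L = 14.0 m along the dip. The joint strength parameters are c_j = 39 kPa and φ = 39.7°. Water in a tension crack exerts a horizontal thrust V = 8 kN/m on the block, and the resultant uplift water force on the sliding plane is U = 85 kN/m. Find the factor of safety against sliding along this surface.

Resolving the block weight along and normal to the plane and applying the Mohr–Coulomb strength on the joint:
N' = W cosα − U − V sinα = 1064·cos33.5° − 85 − 8·sin33.5° = 797.8 kN/m
Driving force T = W sinα + V cosα = 1064·sin33.5° + 8·cos33.5° = 593.9 kN/m
Resisting force R = c_j·L + N'·tanφ = 39·14.0 + 797.8·tan39.7° = 546.0 + 662.4 = 1208.4 kN/m
FS = R / T = 1208.4 / 593.9 = 2.035

FS = 2.03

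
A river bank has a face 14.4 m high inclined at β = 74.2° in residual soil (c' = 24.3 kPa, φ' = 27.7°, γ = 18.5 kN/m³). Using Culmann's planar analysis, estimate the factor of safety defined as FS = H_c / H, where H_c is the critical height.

H_c = (4c'/γ) · sinβ cosφ' / [1 − cos(β − φ')]
    = (4·24.3/18.5) · sin74.2°·cos27.7° / [1 − cos46.5°]
    = 5.254 · 0.8519 / 0.3116 = 14.36 m
FS = H_c / H = 14.36 / 14.4 = 0.997

FS = 1.00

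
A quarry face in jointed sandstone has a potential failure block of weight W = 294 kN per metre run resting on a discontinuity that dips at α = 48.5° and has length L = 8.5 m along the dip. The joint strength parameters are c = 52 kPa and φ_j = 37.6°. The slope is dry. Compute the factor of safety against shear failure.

FS = 2.69

Resolving the block weight along and normal to the plane and applying the Mohr–Coulomb strength on the joint:
N' = W cosα = 294·cos48.5° = 194.8 kN/m
Driving force T = W sinα = 294·sin48.5° = 220.2 kN/m
Resisting force R = c·L + N'·tanφ_j = 52·8.5 + 194.8·tan37.6° = 442.0 + 150.0 = 592.0 kN/m
FS = R / T = 592.0 / 220.2 = 2.689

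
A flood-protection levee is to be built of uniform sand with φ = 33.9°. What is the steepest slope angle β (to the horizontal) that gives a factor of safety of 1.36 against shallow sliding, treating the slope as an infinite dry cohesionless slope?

For an infinite dry cohesionless slope FS = tanφ/tanβ, so tanβ = tanφ / FS.
tanβ = tan33.9° / 1.36 = 0.6720 / 1.36 = 0.4941
β = arctan(0.4941) = 26.29°

β = 26.3°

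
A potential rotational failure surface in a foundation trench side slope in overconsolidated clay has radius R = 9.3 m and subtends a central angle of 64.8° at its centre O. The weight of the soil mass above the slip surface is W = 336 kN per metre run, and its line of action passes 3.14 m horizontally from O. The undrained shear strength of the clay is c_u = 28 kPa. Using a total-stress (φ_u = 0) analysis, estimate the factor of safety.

FS = 2.60

Taking moments about the centre O, the resisting moment is provided by the undrained shear strength acting along the arc:
Arc length L_a = R·θ = 9.3·(64.8°·π/180) = 9.3·1.1310 = 10.52 m
M_R = c_u·L_a·R = 28·10.52·9.3 = 2738.9 kN·m/m
M_D = W·d = 336·3.14 = 1055.0 kN·m/m
FS = M_R / M_D = 2738.9 / 1055.0 = 2.596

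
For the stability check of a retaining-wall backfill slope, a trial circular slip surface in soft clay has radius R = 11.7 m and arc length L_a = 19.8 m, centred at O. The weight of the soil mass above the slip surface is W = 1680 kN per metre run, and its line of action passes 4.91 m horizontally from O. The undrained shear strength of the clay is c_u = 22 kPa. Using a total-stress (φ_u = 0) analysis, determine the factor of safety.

FS = 0.62

Taking moments about the centre O, the resisting moment is provided by the undrained shear strength acting along the arc:
M_R = c_u·L_a·R = 22·19.80·11.7 = 5096.5 kN·m/m
M_D = W·d = 1680·4.91 = 8248.8 kN·m/m
FS = M_R / M_D = 5096.5 / 8248.8 = 0.618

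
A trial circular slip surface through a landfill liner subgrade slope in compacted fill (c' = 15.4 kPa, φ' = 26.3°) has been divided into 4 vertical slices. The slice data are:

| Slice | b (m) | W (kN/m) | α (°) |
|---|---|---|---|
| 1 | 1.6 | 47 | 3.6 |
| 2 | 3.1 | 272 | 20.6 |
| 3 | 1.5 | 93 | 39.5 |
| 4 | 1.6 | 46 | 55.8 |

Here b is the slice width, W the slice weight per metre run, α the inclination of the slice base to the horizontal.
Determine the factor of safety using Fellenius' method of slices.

FS = 1.77

Ordinary method of slices: FS = Σ[c'·Δl_i + (W_i cosα_i)·tanφ'] / Σ W_i sinα_i, with Δl_i = b_i / cosα_i.
Slice 1: Δl = 1.6/cos3.6° = 1.603 m; N'_1 = 47·cos3.6° = 46.9; c'Δl = 24.69; W sinα = 3.0
Slice 2: Δl = 3.1/cos20.6° = 3.312 m; N'_2 = 272·cos20.6° = 254.6; c'Δl = 51.00; W sinα = 95.7
Slice 3: Δl = 1.5/cos39.5° = 1.944 m; N'_3 = 93·cos39.5° = 71.8; c'Δl = 29.94; W sinα = 59.2
Slice 4: Δl = 1.6/cos55.8° = 2.847 m; N'_4 = 46·cos55.8° = 25.9; c'Δl = 43.84; W sinα = 38.0
Σc'Δl = 149.5 kN/m; ΣN' = 399.1 kN/m; ΣW sinα = 195.9 kN/m
Resisting = 149.5 + 399.1·tan26.3° = 149.5 + 197.3 = 346.7 kN/m
FS = 346.7 / 195.9 = 1.770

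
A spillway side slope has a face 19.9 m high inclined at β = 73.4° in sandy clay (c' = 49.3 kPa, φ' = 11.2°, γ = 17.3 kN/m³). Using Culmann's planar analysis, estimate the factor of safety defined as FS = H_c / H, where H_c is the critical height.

H_c = (4c'/γ) · sinβ cosφ' / [1 − cos(β − φ')]
    = (4·49.3/17.3) · sin73.4°·cos11.2° / [1 − cos62.2°]
    = 11.399 · 0.9401 / 0.5336 = 20.08 m
FS = H_c / H = 20.08 / 19.9 = 1.009

FS = 1.01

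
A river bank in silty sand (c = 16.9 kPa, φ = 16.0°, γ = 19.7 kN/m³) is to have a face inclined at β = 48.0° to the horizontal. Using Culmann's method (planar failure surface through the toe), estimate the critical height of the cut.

Culmann's analysis gives the critical failure plane at α_cr = (β + φ)/2 = (48.0 + 16.0)/2 = 32.0°, and the critical height
H_c = (4c/γ) · sinβ cosφ / [1 − cos(β − φ)]
    = (4·16.9/19.7) · sin48.0°·cos16.0° / [1 − cos(32.0°)]
    = 3.431 · 0.7431·0.9613 / [1 − 0.8480]
    = 3.431 · 0.7144 / 0.1520
    = 16.13 m

H_c = 16.13 m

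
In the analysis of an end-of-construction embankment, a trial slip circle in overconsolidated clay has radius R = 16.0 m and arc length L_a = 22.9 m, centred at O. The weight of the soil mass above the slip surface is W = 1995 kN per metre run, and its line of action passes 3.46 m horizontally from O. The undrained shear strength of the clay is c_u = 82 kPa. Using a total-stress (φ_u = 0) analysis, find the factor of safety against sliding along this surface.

Taking moments about the centre O, the resisting moment is provided by the undrained shear strength acting along the arc:
M_R = c_u·L_a·R = 82·22.90·16.0 = 30044.8 kN·m/m
M_D = W·d = 1995·3.46 = 6902.7 kN·m/m
FS = M_R / M_D = 30044.8 / 6902.7 = 4.353

FS = 4.35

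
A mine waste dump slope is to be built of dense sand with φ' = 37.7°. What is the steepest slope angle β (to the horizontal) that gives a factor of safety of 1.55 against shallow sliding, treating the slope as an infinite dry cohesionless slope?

For an infinite dry cohesionless slope FS = tanφ'/tanβ, so tanβ = tanφ' / FS.
tanβ = tan37.7° / 1.55 = 0.7729 / 1.55 = 0.4986
β = arctan(0.4986) = 26.50°

β = 26.5°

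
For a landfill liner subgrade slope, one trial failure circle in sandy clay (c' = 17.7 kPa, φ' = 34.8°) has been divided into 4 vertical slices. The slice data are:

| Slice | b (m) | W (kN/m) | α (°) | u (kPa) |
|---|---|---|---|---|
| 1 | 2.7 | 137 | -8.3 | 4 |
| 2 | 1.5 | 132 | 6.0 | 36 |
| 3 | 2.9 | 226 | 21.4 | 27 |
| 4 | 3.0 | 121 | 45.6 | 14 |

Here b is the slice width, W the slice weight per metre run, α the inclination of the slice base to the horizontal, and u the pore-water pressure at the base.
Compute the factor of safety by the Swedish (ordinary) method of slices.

FS = 2.77

Ordinary method of slices: FS = Σ[c'·Δl_i + (W_i cosα_i − u_i·Δl_i)·tanφ'] / Σ W_i sinα_i, with Δl_i = b_i / cosα_i.
Slice 1: Δl = 2.7/cos(-8.3°) = 2.729 m; N'_1 = 137·cos(-8.3°) − 4·2.729 = 124.7; c'Δl = 48.30; W sinα = -19.8
Slice 2: Δl = 1.5/cos6.0° = 1.508 m; N'_2 = 132·cos6.0° − 36·1.508 = 77.0; c'Δl = 26.70; W sinα = 13.8
Slice 3: Δl = 2.9/cos21.4° = 3.115 m; N'_3 = 226·cos21.4° − 27·3.115 = 126.3; c'Δl = 55.13; W sinα = 82.5
Slice 4: Δl = 3.0/cos45.6° = 4.288 m; N'_4 = 121·cos45.6° − 14·4.288 = 24.6; c'Δl = 75.89; W sinα = 86.5
Σc'Δl = 206.0 kN/m; ΣN' = 352.6 kN/m; ΣW sinα = 162.9 kN/m
Resisting = 206.0 + 352.6·tan34.8° = 206.0 + 245.1 = 451.1 kN/m
FS = 451.1 / 162.9 = 2.768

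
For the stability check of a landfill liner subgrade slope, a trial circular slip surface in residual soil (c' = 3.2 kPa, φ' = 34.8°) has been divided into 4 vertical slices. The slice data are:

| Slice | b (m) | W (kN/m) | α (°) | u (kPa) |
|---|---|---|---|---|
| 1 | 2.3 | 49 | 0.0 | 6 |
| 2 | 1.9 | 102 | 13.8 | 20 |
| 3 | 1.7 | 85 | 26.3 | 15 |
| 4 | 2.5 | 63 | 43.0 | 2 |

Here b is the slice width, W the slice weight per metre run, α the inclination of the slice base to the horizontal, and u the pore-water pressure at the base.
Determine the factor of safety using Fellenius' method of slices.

Ordinary method of slices: FS = Σ[c'·Δl_i + (W_i cosα_i − u_i·Δl_i)·tanφ'] / Σ W_i sinα_i, with Δl_i = b_i / cosα_i.
Slice 1: Δl = 2.3/cos0.0° = 2.300 m; N'_1 = 49·cos0.0° − 6·2.300 = 35.2; c'Δl = 7.36; W sinα = 0.0
Slice 2: Δl = 1.9/cos13.8° = 1.956 m; N'_2 = 102·cos13.8° − 20·1.956 = 59.9; c'Δl = 6.26; W sinα = 24.3
Slice 3: Δl = 1.7/cos26.3° = 1.896 m; N'_3 = 85·cos26.3° − 15·1.896 = 47.8; c'Δl = 6.07; W sinα = 37.7
Slice 4: Δl = 2.5/cos43.0° = 3.418 m; N'_4 = 63·cos43.0° − 2·3.418 = 39.2; c'Δl = 10.94; W sinα = 43.0
Σc'Δl = 30.6 kN/m; ΣN' = 182.1 kN/m; ΣW sinα = 105.0 kN/m
Resisting = 30.6 + 182.1·tan34.8° = 30.6 + 126.6 = 157.2 kN/m
FS = 157.2 / 105.0 = 1.498

FS = 1.50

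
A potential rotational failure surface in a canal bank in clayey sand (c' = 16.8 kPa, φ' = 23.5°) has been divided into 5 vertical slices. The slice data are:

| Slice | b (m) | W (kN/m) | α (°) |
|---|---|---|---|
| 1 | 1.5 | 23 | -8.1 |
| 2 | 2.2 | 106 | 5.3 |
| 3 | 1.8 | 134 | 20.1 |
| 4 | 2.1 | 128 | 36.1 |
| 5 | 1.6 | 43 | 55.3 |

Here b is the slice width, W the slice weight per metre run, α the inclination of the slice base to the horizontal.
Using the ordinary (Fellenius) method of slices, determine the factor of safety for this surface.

FS = 2.15

Ordinary method of slices: FS = Σ[c'·Δl_i + (W_i cosα_i)·tanφ'] / Σ W_i sinα_i, with Δl_i = b_i / cosα_i.
Slice 1: Δl = 1.5/cos(-8.1°) = 1.515 m; N'_1 = 23·cos(-8.1°) = 22.8; c'Δl = 25.45; W sinα = -3.2
Slice 2: Δl = 2.2/cos5.3° = 2.209 m; N'_2 = 106·cos5.3° = 105.5; c'Δl = 37.12; W sinα = 9.8
Slice 3: Δl = 1.8/cos20.1° = 1.917 m; N'_3 = 134·cos20.1° = 125.8; c'Δl = 32.20; W sinα = 46.1
Slice 4: Δl = 2.1/cos36.1° = 2.599 m; N'_4 = 128·cos36.1° = 103.4; c'Δl = 43.66; W sinα = 75.4
Slice 5: Δl = 1.6/cos55.3° = 2.811 m; N'_5 = 43·cos55.3° = 24.5; c'Δl = 47.22; W sinα = 35.4
Σc'Δl = 185.7 kN/m; ΣN' = 382.1 kN/m; ΣW sinα = 163.4 kN/m
Resisting = 185.7 + 382.1·tan23.5° = 185.7 + 166.1 = 351.8 kN/m
FS = 351.8 / 163.4 = 2.153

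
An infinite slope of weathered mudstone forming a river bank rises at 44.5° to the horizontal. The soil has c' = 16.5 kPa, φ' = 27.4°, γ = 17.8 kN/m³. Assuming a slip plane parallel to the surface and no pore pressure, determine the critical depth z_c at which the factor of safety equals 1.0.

z_c = 3.92 m

Setting FS = 1.00 in FS = [c' + γz cos²β tanφ'] / [γz sinβ cosβ] and solving for z:
z = c' / [γ cosβ (FS·sinβ − cosβ·tanφ')]
  = 16.5 / [17.8·cos44.5°·(1.00·sin44.5° − cos44.5°·tan27.4°)]
  = 16.5 / [17.8·0.7133·(1.00·0.7009 − 0.7133·0.5184)]
  = 16.5 / 4.2048 = 3.924 m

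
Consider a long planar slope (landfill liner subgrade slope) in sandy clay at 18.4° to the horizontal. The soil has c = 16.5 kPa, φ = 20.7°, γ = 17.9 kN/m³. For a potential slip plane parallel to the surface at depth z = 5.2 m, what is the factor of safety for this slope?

FS = 1.73

For an infinite slope with a slip plane parallel to the surface (no pore pressure): FS = [c + γz cos²β tanφ] / [γz sinβ cosβ].
γz = 17.9·5.2 = 93.08 kN/m²
Numerator = 16.5 + 93.08·cos²18.4°·tan20.7° = 16.5 + 93.08·0.9004·0.3779 = 48.168 kPa
Denominator = 93.08·sin18.4°·cos18.4° = 93.08·0.3156·0.9489 = 27.879 kPa
FS = 48.168 / 27.879 = 1.728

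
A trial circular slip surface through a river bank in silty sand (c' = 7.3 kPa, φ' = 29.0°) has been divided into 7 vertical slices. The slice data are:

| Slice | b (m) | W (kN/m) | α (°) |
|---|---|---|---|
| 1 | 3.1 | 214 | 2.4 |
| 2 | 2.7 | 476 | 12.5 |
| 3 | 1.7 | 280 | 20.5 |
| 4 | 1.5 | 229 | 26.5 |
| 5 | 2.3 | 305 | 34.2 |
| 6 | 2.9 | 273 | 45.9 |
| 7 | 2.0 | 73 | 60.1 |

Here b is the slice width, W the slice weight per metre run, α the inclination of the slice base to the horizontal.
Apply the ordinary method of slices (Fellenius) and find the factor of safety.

FS = 1.41

Ordinary method of slices: FS = Σ[c'·Δl_i + (W_i cosα_i)·tanφ'] / Σ W_i sinα_i, with Δl_i = b_i / cosα_i.
Slice 1: Δl = 3.1/cos2.4° = 3.103 m; N'_1 = 214·cos2.4° = 213.8; c'Δl = 22.65; W sinα = 9.0
Slice 2: Δl = 2.7/cos12.5° = 2.766 m; N'_2 = 476·cos12.5° = 464.7; c'Δl = 20.19; W sinα = 103.0
Slice 3: Δl = 1.7/cos20.5° = 1.815 m; N'_3 = 280·cos20.5° = 262.3; c'Δl = 13.25; W sinα = 98.1
Slice 4: Δl = 1.5/cos26.5° = 1.676 m; N'_4 = 229·cos26.5° = 204.9; c'Δl = 12.24; W sinα = 102.2
Slice 5: Δl = 2.3/cos34.2° = 2.781 m; N'_5 = 305·cos34.2° = 252.3; c'Δl = 20.30; W sinα = 171.4
Slice 6: Δl = 2.9/cos45.9° = 4.167 m; N'_6 = 273·cos45.9° = 190.0; c'Δl = 30.42; W sinα = 196.0
Slice 7: Δl = 2.0/cos60.1° = 4.012 m; N'_7 = 73·cos60.1° = 36.4; c'Δl = 29.29; W sinα = 63.3
Σc'Δl = 148.3 kN/m; ΣN' = 1624.4 kN/m; ΣW sinα = 743.0 kN/m
Resisting = 148.3 + 1624.4·tan29.0° = 148.3 + 900.4 = 1048.7 kN/m
FS = 1048.7 / 743.0 = 1.412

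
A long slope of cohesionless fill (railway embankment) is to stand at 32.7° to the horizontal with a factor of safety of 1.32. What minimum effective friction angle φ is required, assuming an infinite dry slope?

FS = tanφ/tanβ ⇒ tanφ = FS · tanβ = 1.32 · tan32.7° = 0.8474
φ = arctan(0.8474) = 40.28°

φ = 40.3°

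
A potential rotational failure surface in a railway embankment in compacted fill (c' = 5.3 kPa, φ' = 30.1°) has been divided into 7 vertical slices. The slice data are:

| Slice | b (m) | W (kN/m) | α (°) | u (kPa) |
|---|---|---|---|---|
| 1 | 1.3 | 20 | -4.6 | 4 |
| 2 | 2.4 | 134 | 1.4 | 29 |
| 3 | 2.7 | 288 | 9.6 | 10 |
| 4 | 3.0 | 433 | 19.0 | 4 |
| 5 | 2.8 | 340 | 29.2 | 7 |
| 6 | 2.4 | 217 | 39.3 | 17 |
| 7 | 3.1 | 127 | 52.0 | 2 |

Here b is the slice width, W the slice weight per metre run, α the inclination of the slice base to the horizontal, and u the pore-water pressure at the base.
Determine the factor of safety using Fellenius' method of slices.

FS = 1.35

Ordinary method of slices: FS = Σ[c'·Δl_i + (W_i cosα_i − u_i·Δl_i)·tanφ'] / Σ W_i sinα_i, with Δl_i = b_i / cosα_i.
Slice 1: Δl = 1.3/cos(-4.6°) = 1.304 m; N'_1 = 20·cos(-4.6°) − 4·1.304 = 14.7; c'Δl = 6.91; W sinα = -1.6
Slice 2: Δl = 2.4/cos1.4° = 2.401 m; N'_2 = 134·cos1.4° − 29·2.401 = 64.3; c'Δl = 12.72; W sinα = 3.3
Slice 3: Δl = 2.7/cos9.6° = 2.738 m; N'_3 = 288·cos9.6° − 10·2.738 = 256.6; c'Δl = 14.51; W sinα = 48.0
Slice 4: Δl = 3.0/cos19.0° = 3.173 m; N'_4 = 433·cos19.0° − 4·3.173 = 396.7; c'Δl = 16.82; W sinα = 141.0
Slice 5: Δl = 2.8/cos29.2° = 3.208 m; N'_5 = 340·cos29.2° − 7·3.208 = 274.3; c'Δl = 17.00; W sinα = 165.9
Slice 6: Δl = 2.4/cos39.3° = 3.101 m; N'_6 = 217·cos39.3° − 17·3.101 = 115.2; c'Δl = 16.44; W sinα = 137.4
Slice 7: Δl = 3.1/cos52.0° = 5.035 m; N'_7 = 127·cos52.0° − 2·5.035 = 68.1; c'Δl = 26.69; W sinα = 100.1
Σc'Δl = 111.1 kN/m; ΣN' = 1190.0 kN/m; ΣW sinα = 594.1 kN/m
Resisting = 111.1 + 1190.0·tan30.1° = 111.1 + 689.8 = 800.9 kN/m
FS = 800.9 / 594.1 = 1.348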